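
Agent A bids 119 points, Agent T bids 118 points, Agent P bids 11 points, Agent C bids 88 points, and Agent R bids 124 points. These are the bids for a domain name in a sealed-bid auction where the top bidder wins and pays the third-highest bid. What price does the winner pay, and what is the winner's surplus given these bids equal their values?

Sorted high to low: Agent R 124 points, then Agent A 119 points, then Agent T 118 points, then Agent C 88 points, then Agent P 11 points.
Agent R is the highest bidder, so Agent R wins.
Under the third-price rule, the price is the third-highest bid: 118 points.
Surplus = 124 points − 118 points = 6 points.

The winner pays 118 points for a surplus of 6 points.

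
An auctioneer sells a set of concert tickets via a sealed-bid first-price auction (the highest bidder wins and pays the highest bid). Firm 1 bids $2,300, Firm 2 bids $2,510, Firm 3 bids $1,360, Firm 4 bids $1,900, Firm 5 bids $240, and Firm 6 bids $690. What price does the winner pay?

Ordered from highest: Firm 2 $2,510, then Firm 1 $2,300, then Firm 4 $1,900, then Firm 3 $1,360, then Firm 6 $690, then Firm 5 $240.
Firm 2 is the highest bidder, so Firm 2 wins.
Under the first-price rule, the price is the highest bid: $2,510.

$2,510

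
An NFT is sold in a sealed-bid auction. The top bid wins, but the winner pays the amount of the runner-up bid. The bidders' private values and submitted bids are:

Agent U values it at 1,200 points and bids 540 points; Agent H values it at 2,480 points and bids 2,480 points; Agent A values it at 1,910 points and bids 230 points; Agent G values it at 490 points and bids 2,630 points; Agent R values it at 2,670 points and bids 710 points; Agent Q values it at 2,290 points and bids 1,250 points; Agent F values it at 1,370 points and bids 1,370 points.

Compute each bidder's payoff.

Ranking the bids: Agent G 2,630 points > Agent H 2,480 points > Agent F 1,370 points > Agent Q 1,250 points > Agent R 710 points > Agent U 540 points > Agent A 230 points.
Agent G has the top bid and wins; the price is the second-highest bid, 2,480 points.
Agent G's payoff = 490 points − 2,480 points = -1,990 points. All other bidders lose, so their payoff is 0.

Agent U 0 points, Agent H 0 points, Agent A 0 points, Agent G -1,990 points, Agent R 0 points, Agent Q 0 points, Agent F 0 points.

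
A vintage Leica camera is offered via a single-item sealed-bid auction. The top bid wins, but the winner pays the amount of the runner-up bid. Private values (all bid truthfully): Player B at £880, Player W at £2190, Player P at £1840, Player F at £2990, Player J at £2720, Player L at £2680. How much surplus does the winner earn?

Winner's surplus: £270.

Ranking the bids: Player F £2990; Player J £2720; Player L £2680; Player W £2190; Player P £1840; Player B £880.
Player F wins with the top bid and pays the second-highest, £2720.
Surplus = £2990 − £2720 = £270.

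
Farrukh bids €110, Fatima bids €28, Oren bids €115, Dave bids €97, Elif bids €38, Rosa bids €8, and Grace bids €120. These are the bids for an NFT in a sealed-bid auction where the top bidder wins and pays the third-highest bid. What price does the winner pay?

Ranking the bids: Grace €120, then Oren €115, then Farrukh €110, then Dave €97, then Elif €38, then Fatima €28, then Rosa €8.
Grace is the highest bidder, so Grace wins.
Under the third-price rule, the price is the third-highest bid: €110.

€110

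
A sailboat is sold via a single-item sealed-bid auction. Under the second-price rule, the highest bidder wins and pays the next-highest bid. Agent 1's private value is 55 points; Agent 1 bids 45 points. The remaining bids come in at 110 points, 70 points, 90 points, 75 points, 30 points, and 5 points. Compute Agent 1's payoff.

Highest competing bid: 110 points.
Agent 1's bid 45 points is not the highest, so Agent 1 loses, pays nothing, and earns zero payoff.

0 points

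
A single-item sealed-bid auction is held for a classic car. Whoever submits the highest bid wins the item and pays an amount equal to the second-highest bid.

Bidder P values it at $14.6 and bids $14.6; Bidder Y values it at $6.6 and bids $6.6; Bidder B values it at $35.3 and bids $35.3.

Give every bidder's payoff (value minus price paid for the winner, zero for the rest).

Bids in descending order: Bidder B $35.3; Bidder P $14.6; Bidder Y $6.6.
Bidder B has the top bid and wins; the price is the second-highest bid, $14.6.
Bidder B's payoff = $35.3 − $14.6 = $20.7. All other bidders lose, so their payoff is 0.

Bidder P $0.0, Bidder Y $0.0, Bidder B $20.7.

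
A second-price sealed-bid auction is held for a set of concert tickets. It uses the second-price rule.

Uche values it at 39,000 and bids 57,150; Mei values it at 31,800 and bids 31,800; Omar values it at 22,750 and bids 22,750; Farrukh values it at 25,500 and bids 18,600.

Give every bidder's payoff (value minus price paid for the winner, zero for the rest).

Ranking the bids: Uche 57,150, then Mei 31,800, then Omar 22,750, then Farrukh 18,600.
Uche has the top bid and wins; the price is the second-highest bid, 31,800.
Uche's payoff = 39,000 − 31,800 = 7,200. All other bidders lose, so their payoff is 0.

Payoffs: Uche 7,200, Mei 0, Omar 0, Farrukh 0.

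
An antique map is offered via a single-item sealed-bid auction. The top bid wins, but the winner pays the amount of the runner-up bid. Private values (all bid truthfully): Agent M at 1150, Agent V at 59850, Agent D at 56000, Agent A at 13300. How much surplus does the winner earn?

3850

Sorted high to low: Agent V 59850 > Agent D 56000 > Agent A 13300 > Agent M 1150.
Agent V wins with the top bid and pays the second-highest, 56000.
Surplus = 59850 − 56000 = 3850.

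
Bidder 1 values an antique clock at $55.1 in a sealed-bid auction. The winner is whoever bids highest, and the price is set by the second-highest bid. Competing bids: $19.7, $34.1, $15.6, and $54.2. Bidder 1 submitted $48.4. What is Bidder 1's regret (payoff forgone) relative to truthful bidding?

The highest competing bid is $54.2.
Bidding truthfully at $55.1: Bidder 1 has the top bid, wins, and pays the second-highest bid $54.2. Payoff = $55.1 − $54.2 = $0.9.
Bidding $48.4: the top bid is $54.2 (a rival), so Bidder 1 loses. Payoff = $0.0.
Regret = truthful payoff − actual payoff = $0.9 − $0.0 = $0.9.

$0.9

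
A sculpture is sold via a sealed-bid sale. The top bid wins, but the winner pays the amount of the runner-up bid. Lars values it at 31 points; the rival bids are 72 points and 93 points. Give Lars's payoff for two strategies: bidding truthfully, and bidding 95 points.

The highest competing bid is 93 points.
Bidding truthfully at 31 points: the top bid is 93 points (a rival), so Lars loses. Payoff = 0 points.
Bidding 95 points: Lars has the top bid, wins, and pays the second-highest bid 93 points. Payoff = 31 points − 93 points = -62 points.

Truthful: 0 points; alternative: -62 points.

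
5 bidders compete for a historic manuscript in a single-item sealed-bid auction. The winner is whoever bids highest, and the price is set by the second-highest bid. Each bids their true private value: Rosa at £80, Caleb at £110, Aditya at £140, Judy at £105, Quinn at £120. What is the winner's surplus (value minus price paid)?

£20

Sorted high to low: Aditya £140; Quinn £120; Caleb £110; Judy £105; Rosa £80.
Aditya wins with the top bid and pays the second-highest, £120.
Surplus = £140 − £120 = £20.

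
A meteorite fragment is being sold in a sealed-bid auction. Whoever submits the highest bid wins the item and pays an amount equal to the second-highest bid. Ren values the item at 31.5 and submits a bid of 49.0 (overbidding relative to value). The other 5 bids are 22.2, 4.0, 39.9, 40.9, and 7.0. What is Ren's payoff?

Highest competing bid: 40.9.
Ren's bid 49.0 is the highest overall, so Ren wins and pays the second-highest bid, 40.9.
Payoff = value − price = 31.5 − 40.9 = -9.4.

Ren's payoff: -9.4.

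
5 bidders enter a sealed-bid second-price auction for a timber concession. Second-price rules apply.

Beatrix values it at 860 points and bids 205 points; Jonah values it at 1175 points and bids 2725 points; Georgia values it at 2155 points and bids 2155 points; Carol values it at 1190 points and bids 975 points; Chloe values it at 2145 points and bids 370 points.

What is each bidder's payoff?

Ranking the bids: Jonah 2725 points, then Georgia 2155 points, then Carol 975 points, then Chloe 370 points, then Beatrix 205 points.
Jonah has the top bid and wins; the price is the second-highest bid, 2155 points.
Jonah's payoff = 1175 points − 2155 points = -980 points. All other bidders lose, so their payoff is 0.

Payoffs: Beatrix 0 points, Jonah -980 points, Georgia 0 points, Carol 0 points, Chloe 0 points.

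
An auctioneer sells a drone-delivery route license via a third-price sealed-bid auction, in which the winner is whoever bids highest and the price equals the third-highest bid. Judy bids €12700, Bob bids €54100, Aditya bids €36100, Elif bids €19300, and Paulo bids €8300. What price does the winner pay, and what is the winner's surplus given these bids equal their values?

The winner pays €19300 for a surplus of €34800.

Bids in descending order: Bob €54100 > Aditya €36100 > Elif €19300 > Judy €12700 > Paulo €8300.
Bob is the highest bidder, so Bob wins.
Under the third-price rule, the price is the third-highest bid: €19300.
Surplus = €54100 − €19300 = €34800.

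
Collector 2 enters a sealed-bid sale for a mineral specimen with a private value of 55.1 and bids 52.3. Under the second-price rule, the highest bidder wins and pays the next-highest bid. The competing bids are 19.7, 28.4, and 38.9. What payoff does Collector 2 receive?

Highest competing bid: 38.9.
Collector 2's bid 52.3 is the highest overall, so Collector 2 wins and pays the second-highest bid, 38.9.
Payoff = value − price = 55.1 − 38.9 = 16.2.

The bidder's payoff: 16.2.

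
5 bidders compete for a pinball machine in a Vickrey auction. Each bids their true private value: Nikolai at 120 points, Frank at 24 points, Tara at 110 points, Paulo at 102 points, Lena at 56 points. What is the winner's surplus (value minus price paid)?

Sorted high to low: Nikolai 120 points; Tara 110 points; Paulo 102 points; Lena 56 points; Frank 24 points.
Nikolai wins with the top bid and pays the second-highest, 110 points.
Surplus = 120 points − 110 points = 10 points.

10 points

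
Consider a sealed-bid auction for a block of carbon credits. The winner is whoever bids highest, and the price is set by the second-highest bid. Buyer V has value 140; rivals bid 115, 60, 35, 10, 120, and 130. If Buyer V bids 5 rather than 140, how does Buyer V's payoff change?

Change in payoff: -10.

The highest competing bid is 130.
Bidding truthfully at 140: Buyer V has the top bid, wins, and pays the second-highest bid 130. Payoff = 140 − 130 = 10.
Bidding 5: the top bid is 130 (a rival), so Buyer V loses. Payoff = 0.
Change = 0 − 10 = -10.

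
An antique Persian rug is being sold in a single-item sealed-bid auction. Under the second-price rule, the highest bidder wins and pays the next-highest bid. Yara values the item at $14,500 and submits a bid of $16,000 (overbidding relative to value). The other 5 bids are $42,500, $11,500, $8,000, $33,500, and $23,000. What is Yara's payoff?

$0

Highest competing bid: $42,500.
Yara's bid $16,000 is not the highest, so Yara loses, pays nothing, and earns zero payoff.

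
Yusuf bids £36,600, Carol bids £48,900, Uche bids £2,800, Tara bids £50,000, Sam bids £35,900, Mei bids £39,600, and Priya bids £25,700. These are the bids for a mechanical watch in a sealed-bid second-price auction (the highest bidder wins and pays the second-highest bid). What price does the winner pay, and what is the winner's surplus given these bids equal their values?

Ordered from highest: Tara £50,000, then Carol £48,900, then Mei £39,600, then Yusuf £36,600, then Sam £35,900, then Priya £25,700, then Uche £2,800.
Tara is the highest bidder, so Tara wins.
Under the second-price rule, the price is the second-highest bid: £48,900.
Surplus = £50,000 − £48,900 = £1,100.

Price £48,900; surplus £1,100.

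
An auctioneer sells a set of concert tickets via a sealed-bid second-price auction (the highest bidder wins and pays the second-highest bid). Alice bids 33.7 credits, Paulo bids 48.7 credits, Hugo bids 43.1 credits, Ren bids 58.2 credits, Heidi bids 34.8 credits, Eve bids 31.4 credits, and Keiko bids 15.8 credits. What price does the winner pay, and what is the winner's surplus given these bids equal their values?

Price 48.7 credits; surplus 9.5 credits.

Ordered from highest: Ren 58.2 credits > Paulo 48.7 credits > Hugo 43.1 credits > Heidi 34.8 credits > Alice 33.7 credits > Eve 31.4 credits > Keiko 15.8 credits.
Ren is the highest bidder, so Ren wins.
Under the second-price rule, the price is the second-highest bid: 48.7 credits.
Surplus = 58.2 credits − 48.7 credits = 9.5 credits.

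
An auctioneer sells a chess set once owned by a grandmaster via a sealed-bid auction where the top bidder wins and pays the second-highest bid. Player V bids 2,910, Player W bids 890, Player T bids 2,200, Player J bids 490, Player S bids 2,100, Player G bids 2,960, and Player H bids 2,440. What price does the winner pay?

2,910

Ranking the bids: Player G 2,960; Player V 2,910; Player H 2,440; Player T 2,200; Player S 2,100; Player W 890; Player J 490.
Player G is the highest bidder, so Player G wins.
Under the second-price rule, the price is the second-highest bid: 2,910.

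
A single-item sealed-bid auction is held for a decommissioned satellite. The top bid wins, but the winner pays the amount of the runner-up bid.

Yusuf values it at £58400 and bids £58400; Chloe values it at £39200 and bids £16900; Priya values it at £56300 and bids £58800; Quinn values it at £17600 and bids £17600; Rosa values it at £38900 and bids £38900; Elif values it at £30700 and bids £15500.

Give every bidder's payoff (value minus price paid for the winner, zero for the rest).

Bids in descending order: Priya £58800, then Yusuf £58400, then Rosa £38900, then Quinn £17600, then Chloe £16900, then Elif £15500.
Priya has the top bid and wins; the price is the second-highest bid, £58400.
Priya's payoff = £56300 − £58400 = -£2100. All other bidders lose, so their payoff is 0.

Payoffs: Yusuf £0, Chloe £0, Priya -£2100, Quinn £0, Rosa £0, Elif £0.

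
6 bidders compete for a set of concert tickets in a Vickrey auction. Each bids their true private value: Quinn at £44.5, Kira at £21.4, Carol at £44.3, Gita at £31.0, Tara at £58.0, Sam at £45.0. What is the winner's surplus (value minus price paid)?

Winner's surplus: £13.0.

Bids in descending order: Tara £58.0 > Sam £45.0 > Quinn £44.5 > Carol £44.3 > Gita £31.0 > Kira £21.4.
Tara wins with the top bid and pays the second-highest, £45.0.
Surplus = £58.0 − £45.0 = £13.0.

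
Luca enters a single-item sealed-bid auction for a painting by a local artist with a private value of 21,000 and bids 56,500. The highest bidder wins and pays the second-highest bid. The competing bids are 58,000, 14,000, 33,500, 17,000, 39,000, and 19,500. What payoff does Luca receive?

Payoff = 0.

Highest competing bid: 58,000.
Luca's bid 56,500 is not the highest, so Luca loses, pays nothing, and earns zero payoff.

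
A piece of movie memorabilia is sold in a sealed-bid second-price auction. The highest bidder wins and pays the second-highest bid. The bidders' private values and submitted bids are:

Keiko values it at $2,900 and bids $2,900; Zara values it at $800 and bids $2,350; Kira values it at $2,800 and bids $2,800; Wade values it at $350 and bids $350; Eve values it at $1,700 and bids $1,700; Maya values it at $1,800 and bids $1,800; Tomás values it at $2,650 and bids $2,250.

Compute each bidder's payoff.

Sorted high to low: Keiko $2,900, then Kira $2,800, then Zara $2,350, then Tomás $2,250, then Maya $1,800, then Eve $1,700, then Wade $350.
Keiko has the top bid and wins; the price is the second-highest bid, $2,800.
Keiko's payoff = $2,900 − $2,800 = $100. All other bidders lose, so their payoff is 0.

Payoffs: Keiko $100, Zara $0, Kira $0, Wade $0, Eve $0, Maya $0, Tomás $0.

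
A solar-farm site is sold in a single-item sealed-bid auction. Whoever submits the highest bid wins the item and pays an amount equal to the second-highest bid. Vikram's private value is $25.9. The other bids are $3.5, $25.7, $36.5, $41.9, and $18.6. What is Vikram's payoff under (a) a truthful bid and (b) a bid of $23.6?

(a) $0.0  (b) $0.0

The highest competing bid is $41.9.
Bidding truthfully at $25.9: the top bid is $41.9 (a rival), so Vikram loses. Payoff = $0.0.
Bidding $23.6: the top bid is $41.9 (a rival), so Vikram loses. Payoff = $0.0.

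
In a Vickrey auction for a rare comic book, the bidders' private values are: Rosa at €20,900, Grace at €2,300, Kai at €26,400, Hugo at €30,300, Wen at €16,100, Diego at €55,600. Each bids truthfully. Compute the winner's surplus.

Winner's surplus: €25,300.

Sorted high to low: Diego €55,600; Hugo €30,300; Kai €26,400; Rosa €20,900; Wen €16,100; Grace €2,300.
Diego wins with the top bid and pays the second-highest, €30,300.
Surplus = €55,600 − €30,300 = €25,300.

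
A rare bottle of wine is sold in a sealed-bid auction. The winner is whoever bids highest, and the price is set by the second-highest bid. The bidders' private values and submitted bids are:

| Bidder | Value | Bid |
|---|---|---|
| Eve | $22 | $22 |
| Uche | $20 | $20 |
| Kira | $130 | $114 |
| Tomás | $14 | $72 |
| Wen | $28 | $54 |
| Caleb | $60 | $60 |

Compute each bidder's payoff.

Bids in descending order: Kira $114, then Tomás $72, then Caleb $60, then Wen $54, then Eve $22, then Uche $20.
Kira has the top bid and wins; the price is the second-highest bid, $72.
Kira's payoff = $130 − $72 = $58. All other bidders lose, so their payoff is 0.

Payoffs: Eve $0, Uche $0, Kira $58, Tomás $0, Wen $0, Caleb $0.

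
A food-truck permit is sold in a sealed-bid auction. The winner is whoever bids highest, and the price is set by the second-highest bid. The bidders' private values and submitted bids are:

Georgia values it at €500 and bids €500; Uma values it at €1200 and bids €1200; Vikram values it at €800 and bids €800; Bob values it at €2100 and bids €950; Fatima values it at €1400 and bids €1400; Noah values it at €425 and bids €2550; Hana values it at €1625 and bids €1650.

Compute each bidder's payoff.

Georgia €0, Uma €0, Vikram €0, Bob €0, Fatima €0, Noah -€1225, Hana €0.

Ranking the bids: Noah €2550; Hana €1650; Fatima €1400; Uma €1200; Bob €950; Vikram €800; Georgia €500.
Noah has the top bid and wins; the price is the second-highest bid, €1650.
Noah's payoff = €425 − €1650 = -€1225. All other bidders lose, so their payoff is 0.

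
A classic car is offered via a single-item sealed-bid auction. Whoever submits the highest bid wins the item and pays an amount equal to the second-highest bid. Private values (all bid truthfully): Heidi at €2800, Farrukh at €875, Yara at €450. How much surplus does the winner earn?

Ranking the bids: Heidi €2800; Farrukh €875; Yara €450.
Heidi wins with the top bid and pays the second-highest, €875.
Surplus = €2800 − €875 = €1925.

Winner's surplus: €1925.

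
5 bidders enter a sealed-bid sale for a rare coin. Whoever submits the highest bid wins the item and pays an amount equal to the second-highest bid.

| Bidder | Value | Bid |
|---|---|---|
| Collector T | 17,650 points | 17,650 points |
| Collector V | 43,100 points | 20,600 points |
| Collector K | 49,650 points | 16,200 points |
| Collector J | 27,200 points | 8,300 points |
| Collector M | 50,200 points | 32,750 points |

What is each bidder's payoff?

Payoffs: Collector T 0 points, Collector V 0 points, Collector K 0 points, Collector J 0 points, Collector M 29,600 points.

Bids in descending order: Collector M 32,750 points > Collector V 20,600 points > Collector T 17,650 points > Collector K 16,200 points > Collector J 8,300 points.
Collector M has the top bid and wins; the price is the second-highest bid, 20,600 points.
Collector M's payoff = 50,200 points − 20,600 points = 29,600 points. All other bidders lose, so their payoff is 0.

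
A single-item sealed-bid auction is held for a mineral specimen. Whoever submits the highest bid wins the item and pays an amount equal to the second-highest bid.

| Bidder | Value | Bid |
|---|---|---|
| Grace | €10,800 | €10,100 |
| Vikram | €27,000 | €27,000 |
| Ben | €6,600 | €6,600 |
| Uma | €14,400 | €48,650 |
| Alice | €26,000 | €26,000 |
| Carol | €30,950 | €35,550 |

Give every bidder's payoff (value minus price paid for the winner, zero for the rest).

Grace €0, Vikram €0, Ben €0, Uma -€21,150, Alice €0, Carol €0.

Bids in descending order: Uma €48,650 > Carol €35,550 > Vikram €27,000 > Alice €26,000 > Grace €10,100 > Ben €6,600.
Uma has the top bid and wins; the price is the second-highest bid, €35,550.
Uma's payoff = €14,400 − €35,550 = -€21,150. All other bidders lose, so their payoff is 0.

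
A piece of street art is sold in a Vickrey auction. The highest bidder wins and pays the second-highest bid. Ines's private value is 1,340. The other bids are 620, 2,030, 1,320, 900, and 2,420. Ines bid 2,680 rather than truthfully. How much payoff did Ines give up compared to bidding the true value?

Payoff forgone: 1,080.

The highest competing bid is 2,420.
Bidding truthfully at 1,340: the top bid is 2,420 (a rival), so Ines loses. Payoff = 0.
Bidding 2,680: Ines has the top bid, wins, and pays the second-highest bid 2,420. Payoff = 1,340 − 2,420 = -1,080.
Regret = truthful payoff − actual payoff = 0 − -1,080 = 1,080.
Deviating from a truthful bid can only lose payoff in a second-price auction — never gain.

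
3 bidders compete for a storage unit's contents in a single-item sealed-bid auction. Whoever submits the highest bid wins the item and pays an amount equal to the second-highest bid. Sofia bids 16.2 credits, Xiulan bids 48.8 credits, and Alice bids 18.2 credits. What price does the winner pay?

18.2 credits

Ranking the bids: Xiulan 48.8 credits > Alice 18.2 credits > Sofia 16.2 credits.
Xiulan has the highest bid, so Xiulan wins.
The second-highest bid is 18.2 credits, so that is what Xiulan pays.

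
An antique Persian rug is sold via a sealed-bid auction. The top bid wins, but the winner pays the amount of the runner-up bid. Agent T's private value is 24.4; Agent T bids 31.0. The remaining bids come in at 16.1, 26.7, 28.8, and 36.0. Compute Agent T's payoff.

Highest competing bid: 36.0.
Agent T's bid 31.0 is not the highest, so Agent T loses, pays nothing, and earns zero payoff.

0.0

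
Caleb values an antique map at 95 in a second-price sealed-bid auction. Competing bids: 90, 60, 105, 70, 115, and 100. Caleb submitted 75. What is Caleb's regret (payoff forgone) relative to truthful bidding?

The highest competing bid is 115.
Bidding truthfully at 95: the top bid is 115 (a rival), so Caleb loses. Payoff = 0.
Bidding 75: the top bid is 115 (a rival), so Caleb loses. Payoff = 0.
Regret = truthful payoff − actual payoff = 0 − 0 = 0.

0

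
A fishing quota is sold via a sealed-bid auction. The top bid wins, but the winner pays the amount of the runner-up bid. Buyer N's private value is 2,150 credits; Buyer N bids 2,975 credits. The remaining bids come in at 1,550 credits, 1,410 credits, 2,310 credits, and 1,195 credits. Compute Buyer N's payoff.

Buyer N's payoff: -160 credits.

Highest competing bid: 2,310 credits.
Buyer N's bid 2,975 credits is the highest overall, so Buyer N wins and pays the second-highest bid, 2,310 credits.
Payoff = value − price = 2,150 credits − 2,310 credits = -160 credits.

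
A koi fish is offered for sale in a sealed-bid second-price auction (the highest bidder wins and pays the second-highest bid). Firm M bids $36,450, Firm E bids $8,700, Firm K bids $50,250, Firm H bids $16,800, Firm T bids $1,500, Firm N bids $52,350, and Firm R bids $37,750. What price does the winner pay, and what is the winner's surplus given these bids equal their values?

Ranking the bids: Firm N $52,350 > Firm K $50,250 > Firm R $37,750 > Firm M $36,450 > Firm H $16,800 > Firm E $8,700 > Firm T $1,500.
Firm N is the highest bidder, so Firm N wins.
Under the second-price rule, the price is the second-highest bid: $50,250.
Surplus = $52,350 − $50,250 = $2,100.

The winner pays $50,250 for a surplus of $2,100.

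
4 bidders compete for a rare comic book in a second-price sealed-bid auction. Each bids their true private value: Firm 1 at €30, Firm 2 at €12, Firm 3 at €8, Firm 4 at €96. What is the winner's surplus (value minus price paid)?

€66

Ordered from highest: Firm 4 €96, then Firm 1 €30, then Firm 2 €12, then Firm 3 €8.
Firm 4 wins with the top bid and pays the second-highest, €30.
Surplus = €96 − €30 = €66.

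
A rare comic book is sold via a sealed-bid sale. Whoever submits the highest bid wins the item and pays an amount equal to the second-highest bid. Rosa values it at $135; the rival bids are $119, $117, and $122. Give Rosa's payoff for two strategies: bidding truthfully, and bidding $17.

(a) $13  (b) $0

The highest competing bid is $122.
Bidding truthfully at $135: Rosa has the top bid, wins, and pays the second-highest bid $122. Payoff = $135 − $122 = $13.
Bidding $17: the top bid is $122 (a rival), so Rosa loses. Payoff = $0.
This is the dominant-strategy logic: truthful bidding weakly beats any alternative.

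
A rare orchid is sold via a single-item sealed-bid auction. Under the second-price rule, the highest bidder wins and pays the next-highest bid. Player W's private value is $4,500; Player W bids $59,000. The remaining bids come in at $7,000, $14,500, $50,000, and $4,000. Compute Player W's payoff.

Payoff = -$45,500.

Highest competing bid: $50,000.
Player W's bid $59,000 is the highest overall, so Player W wins and pays the second-highest bid, $50,000.
Payoff = value − price = $4,500 − $50,000 = -$45,500.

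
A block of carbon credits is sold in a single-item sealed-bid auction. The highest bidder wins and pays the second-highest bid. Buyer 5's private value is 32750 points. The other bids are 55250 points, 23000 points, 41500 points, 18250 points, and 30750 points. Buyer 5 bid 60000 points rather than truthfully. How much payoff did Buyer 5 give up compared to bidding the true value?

22500 points

The highest competing bid is 55250 points.
Bidding truthfully at 32750 points: the top bid is 55250 points (a rival), so Buyer 5 loses. Payoff = 0 points.
Bidding 60000 points: Buyer 5 has the top bid, wins, and pays the second-highest bid 55250 points. Payoff = 32750 points − 55250 points = -22500 points.
Regret = truthful payoff − actual payoff = 0 points − -22500 points = 22500 points.
This is the dominant-strategy logic: truthful bidding weakly beats any alternative.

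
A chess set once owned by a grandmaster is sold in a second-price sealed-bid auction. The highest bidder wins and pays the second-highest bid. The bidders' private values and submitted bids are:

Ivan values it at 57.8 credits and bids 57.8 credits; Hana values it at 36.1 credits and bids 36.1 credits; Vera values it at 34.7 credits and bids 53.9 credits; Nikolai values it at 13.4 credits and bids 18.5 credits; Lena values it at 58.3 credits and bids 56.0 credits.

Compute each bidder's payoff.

Ranking the bids: Ivan 57.8 credits; Lena 56.0 credits; Vera 53.9 credits; Hana 36.1 credits; Nikolai 18.5 credits.
Ivan has the top bid and wins; the price is the second-highest bid, 56.0 credits.
Ivan's payoff = 57.8 credits − 56.0 credits = 1.8 credits. All other bidders lose, so their payoff is 0.

Ivan 1.8 credits, Hana 0.0 credits, Vera 0.0 credits, Nikolai 0.0 credits, Lena 0.0 credits.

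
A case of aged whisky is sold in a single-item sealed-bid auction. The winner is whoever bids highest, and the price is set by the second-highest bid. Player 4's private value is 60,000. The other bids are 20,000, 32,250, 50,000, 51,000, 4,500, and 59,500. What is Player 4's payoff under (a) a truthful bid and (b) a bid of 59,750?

(a) 500  (b) 500

The highest competing bid is 59,500.
Bidding truthfully at 60,000: Player 4 has the top bid, wins, and pays the second-highest bid 59,500. Payoff = 60,000 − 59,500 = 500.
Bidding 59,750: Player 4 has the top bid, wins, and pays the second-highest bid 59,500. Payoff = 60,000 − 59,500 = 500.
The bid only affects whether you win, not the price — here both bids land on the same side of the top rival bid, so the deviation is payoff-neutral.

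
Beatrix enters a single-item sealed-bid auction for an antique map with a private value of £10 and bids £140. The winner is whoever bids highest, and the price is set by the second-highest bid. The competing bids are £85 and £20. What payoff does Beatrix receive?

Highest competing bid: £85.
Beatrix's bid £140 is the highest overall, so Beatrix wins and pays the second-highest bid, £85.
Payoff = value − price = £10 − £85 = -£75.

Beatrix's payoff: -£75.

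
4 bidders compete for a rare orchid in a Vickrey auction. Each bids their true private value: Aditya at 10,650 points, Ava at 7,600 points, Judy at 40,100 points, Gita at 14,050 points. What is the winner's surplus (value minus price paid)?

Ordered from highest: Judy 40,100 points; Gita 14,050 points; Aditya 10,650 points; Ava 7,600 points.
Judy wins with the top bid and pays the second-highest, 14,050 points.
Surplus = 40,100 points − 14,050 points = 26,050 points.

26,050 points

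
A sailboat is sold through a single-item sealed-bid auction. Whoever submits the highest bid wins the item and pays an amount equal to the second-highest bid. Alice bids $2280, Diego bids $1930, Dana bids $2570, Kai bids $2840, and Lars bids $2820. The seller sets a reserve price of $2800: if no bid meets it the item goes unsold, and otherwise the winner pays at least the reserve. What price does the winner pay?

Price paid: $2820.

Ordered from highest: Kai $2840, then Lars $2820, then Dana $2570, then Alice $2280, then Diego $1930.
Kai has the highest bid, so Kai wins.
The second-highest bid is $2820, which exceeds the reserve, so that sets the price.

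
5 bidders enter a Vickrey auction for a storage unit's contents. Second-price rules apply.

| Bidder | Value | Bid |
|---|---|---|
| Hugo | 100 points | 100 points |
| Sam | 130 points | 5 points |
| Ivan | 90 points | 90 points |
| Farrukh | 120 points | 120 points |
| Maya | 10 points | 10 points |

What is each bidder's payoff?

Payoffs: Hugo 0 points, Sam 0 points, Ivan 0 points, Farrukh 20 points, Maya 0 points.

Ranking the bids: Farrukh 120 points > Hugo 100 points > Ivan 90 points > Maya 10 points > Sam 5 points.
Farrukh has the top bid and wins; the price is the second-highest bid, 100 points.
Farrukh's payoff = 120 points − 100 points = 20 points. All other bidders lose, so their payoff is 0.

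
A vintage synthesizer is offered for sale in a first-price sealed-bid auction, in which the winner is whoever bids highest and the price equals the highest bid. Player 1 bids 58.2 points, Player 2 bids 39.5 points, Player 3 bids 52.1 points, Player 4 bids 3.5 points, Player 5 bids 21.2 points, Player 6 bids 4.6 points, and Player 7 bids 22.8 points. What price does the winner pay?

Bids in descending order: Player 1 58.2 points, then Player 3 52.1 points, then Player 2 39.5 points, then Player 7 22.8 points, then Player 5 21.2 points, then Player 6 4.6 points, then Player 4 3.5 points.
Player 1 is the highest bidder, so Player 1 wins.
Under the first-price rule, the price is the highest bid: 58.2 points.

58.2 points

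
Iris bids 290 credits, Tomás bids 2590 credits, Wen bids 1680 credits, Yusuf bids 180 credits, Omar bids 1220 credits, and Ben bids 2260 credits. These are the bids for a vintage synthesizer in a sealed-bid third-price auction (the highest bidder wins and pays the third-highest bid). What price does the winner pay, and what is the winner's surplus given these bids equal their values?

Price 1680 credits; surplus 910 credits.

Ranking the bids: Tomás 2590 credits; Ben 2260 credits; Wen 1680 credits; Omar 1220 credits; Iris 290 credits; Yusuf 180 credits.
Tomás is the highest bidder, so Tomás wins.
Under the third-price rule, the price is the third-highest bid: 1680 credits.
Surplus = 2590 credits − 1680 credits = 910 credits.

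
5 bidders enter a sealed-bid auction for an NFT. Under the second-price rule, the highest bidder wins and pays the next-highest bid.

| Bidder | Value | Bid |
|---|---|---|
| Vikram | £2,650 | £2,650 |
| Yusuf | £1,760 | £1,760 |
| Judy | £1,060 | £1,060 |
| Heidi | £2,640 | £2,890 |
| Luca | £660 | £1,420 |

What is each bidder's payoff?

Ranking the bids: Heidi £2,890 > Vikram £2,650 > Yusuf £1,760 > Luca £1,420 > Judy £1,060.
Heidi has the top bid and wins; the price is the second-highest bid, £2,650.
Heidi's payoff = £2,640 − £2,650 = -£10. All other bidders lose, so their payoff is 0.

Vikram £0, Yusuf £0, Judy £0, Heidi -£10, Luca £0.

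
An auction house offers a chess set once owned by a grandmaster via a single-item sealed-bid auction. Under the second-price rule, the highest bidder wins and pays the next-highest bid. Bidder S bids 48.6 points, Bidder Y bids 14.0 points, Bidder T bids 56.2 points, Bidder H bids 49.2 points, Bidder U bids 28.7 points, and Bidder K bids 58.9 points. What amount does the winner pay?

The winner pays 56.2 points.

Ordered from highest: Bidder K 58.9 points > Bidder T 56.2 points > Bidder H 49.2 points > Bidder S 48.6 points > Bidder U 28.7 points > Bidder Y 14.0 points.
Bidder K has the highest bid, so Bidder K wins.
The second-highest bid is 56.2 points, so that is what Bidder K pays.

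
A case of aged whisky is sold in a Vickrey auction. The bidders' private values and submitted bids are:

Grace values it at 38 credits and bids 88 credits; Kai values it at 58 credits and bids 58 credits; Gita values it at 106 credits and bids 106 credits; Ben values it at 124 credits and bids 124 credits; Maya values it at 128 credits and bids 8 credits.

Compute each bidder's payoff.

Grace 0 credits, Kai 0 credits, Gita 0 credits, Ben 18 credits, Maya 0 credits.

Bids in descending order: Ben 124 credits > Gita 106 credits > Grace 88 credits > Kai 58 credits > Maya 8 credits.
Ben has the top bid and wins; the price is the second-highest bid, 106 credits.
Ben's payoff = 124 credits − 106 credits = 18 credits. All other bidders lose, so their payoff is 0.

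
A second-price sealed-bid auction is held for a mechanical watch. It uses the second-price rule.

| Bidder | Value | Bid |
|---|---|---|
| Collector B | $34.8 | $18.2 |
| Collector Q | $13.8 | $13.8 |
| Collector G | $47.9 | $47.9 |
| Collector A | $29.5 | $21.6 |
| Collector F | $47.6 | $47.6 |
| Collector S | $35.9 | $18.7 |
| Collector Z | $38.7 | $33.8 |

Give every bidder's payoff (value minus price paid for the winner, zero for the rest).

Collector B $0.0, Collector Q $0.0, Collector G $0.3, Collector A $0.0, Collector F $0.0, Collector S $0.0, Collector Z $0.0.

Ranking the bids: Collector G $47.9, then Collector F $47.6, then Collector Z $33.8, then Collector A $21.6, then Collector S $18.7, then Collector B $18.2, then Collector Q $13.8.
Collector G has the top bid and wins; the price is the second-highest bid, $47.6.
Collector G's payoff = $47.9 − $47.6 = $0.3. All other bidders lose, so their payoff is 0.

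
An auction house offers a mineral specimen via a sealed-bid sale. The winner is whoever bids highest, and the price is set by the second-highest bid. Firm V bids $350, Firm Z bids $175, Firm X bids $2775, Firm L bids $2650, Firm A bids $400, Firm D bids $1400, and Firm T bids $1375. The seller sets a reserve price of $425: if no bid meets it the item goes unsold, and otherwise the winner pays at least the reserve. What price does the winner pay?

Ranking the bids: Firm X $2775, then Firm L $2650, then Firm D $1400, then Firm T $1375, then Firm A $400, then Firm V $350, then Firm Z $175.
Firm X has the highest bid, so Firm X wins.
The second-highest bid is $2650, which exceeds the reserve, so that sets the price.

$2650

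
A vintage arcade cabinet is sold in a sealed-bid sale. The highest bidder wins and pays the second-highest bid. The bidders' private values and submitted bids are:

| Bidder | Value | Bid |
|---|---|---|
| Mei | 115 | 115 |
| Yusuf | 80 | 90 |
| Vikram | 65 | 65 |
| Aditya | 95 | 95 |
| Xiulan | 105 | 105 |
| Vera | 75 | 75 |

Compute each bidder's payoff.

Ordered from highest: Mei 115, then Xiulan 105, then Aditya 95, then Yusuf 90, then Vera 75, then Vikram 65.
Mei has the top bid and wins; the price is the second-highest bid, 105.
Mei's payoff = 115 − 105 = 10. All other bidders lose, so their payoff is 0.

Mei 10, Yusuf 0, Vikram 0, Aditya 0, Xiulan 0, Vera 0.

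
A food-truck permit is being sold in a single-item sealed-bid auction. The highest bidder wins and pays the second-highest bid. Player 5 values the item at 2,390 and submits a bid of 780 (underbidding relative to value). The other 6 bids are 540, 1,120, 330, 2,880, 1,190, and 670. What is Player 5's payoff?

Payoff = 0.

Highest competing bid: 2,880.
Player 5's bid 780 is not the highest, so Player 5 loses, pays nothing, and earns zero payoff.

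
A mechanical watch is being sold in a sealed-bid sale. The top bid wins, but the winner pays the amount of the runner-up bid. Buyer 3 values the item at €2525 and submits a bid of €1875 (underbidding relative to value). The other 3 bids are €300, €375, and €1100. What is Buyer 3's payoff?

Highest competing bid: €1100.
Buyer 3's bid €1875 is the highest overall, so Buyer 3 wins and pays the second-highest bid, €1100.
Payoff = value − price = €2525 − €1100 = €1425.

€1425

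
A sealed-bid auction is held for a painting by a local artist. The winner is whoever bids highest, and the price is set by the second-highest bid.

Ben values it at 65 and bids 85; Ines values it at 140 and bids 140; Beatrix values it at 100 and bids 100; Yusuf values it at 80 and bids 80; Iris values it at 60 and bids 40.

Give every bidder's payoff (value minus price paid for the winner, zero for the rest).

Payoffs: Ben 0, Ines 40, Beatrix 0, Yusuf 0, Iris 0.

Ordered from highest: Ines 140 > Beatrix 100 > Ben 85 > Yusuf 80 > Iris 40.
Ines has the top bid and wins; the price is the second-highest bid, 100.
Ines's payoff = 140 − 100 = 40. All other bidders lose, so their payoff is 0.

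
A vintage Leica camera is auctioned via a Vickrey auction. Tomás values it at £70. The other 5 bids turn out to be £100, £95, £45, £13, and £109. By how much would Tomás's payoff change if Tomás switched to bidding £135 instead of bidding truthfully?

The highest competing bid is £109.
Bidding truthfully at £70: the top bid is £109 (a rival), so Tomás loses. Payoff = £0.
Bidding £135: Tomás has the top bid, wins, and pays the second-highest bid £109. Payoff = £70 − £109 = -£39.
Change = -£39 − £0 = -£39.

-£39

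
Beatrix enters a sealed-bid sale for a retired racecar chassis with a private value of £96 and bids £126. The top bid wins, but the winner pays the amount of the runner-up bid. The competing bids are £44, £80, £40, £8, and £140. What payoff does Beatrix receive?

£0

Highest competing bid: £140.
Beatrix's bid £126 is not the highest, so Beatrix loses, pays nothing, and earns zero payoff.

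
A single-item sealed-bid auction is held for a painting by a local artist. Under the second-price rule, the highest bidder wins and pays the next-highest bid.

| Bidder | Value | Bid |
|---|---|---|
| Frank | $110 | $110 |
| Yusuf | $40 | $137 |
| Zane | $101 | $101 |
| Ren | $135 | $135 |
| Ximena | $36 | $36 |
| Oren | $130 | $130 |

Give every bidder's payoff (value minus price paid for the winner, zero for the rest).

Ordered from highest: Yusuf $137, then Ren $135, then Oren $130, then Frank $110, then Zane $101, then Ximena $36.
Yusuf has the top bid and wins; the price is the second-highest bid, $135.
Yusuf's payoff = $40 − $135 = -$95. All other bidders lose, so their payoff is 0.

Frank $0, Yusuf -$95, Zane $0, Ren $0, Ximena $0, Oren $0.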